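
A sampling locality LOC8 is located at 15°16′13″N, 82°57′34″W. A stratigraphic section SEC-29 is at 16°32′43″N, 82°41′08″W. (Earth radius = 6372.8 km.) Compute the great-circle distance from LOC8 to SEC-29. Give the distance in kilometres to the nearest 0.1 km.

LOC8: φ = +15.27028°, λ = -82.95944°
SEC-29: φ = +16.54528°, λ = -82.68556°
Δφ = 1.2750°,  Δλ = 0.2739°
a = sin²(Δφ/2) + cos φ₁ cos φ₂ sin²(Δλ/2) = 0.000129
c = 2·arcsin(√a) = 0.022723 rad = 1.3019°
d = R·c = 6372.8 × 0.022723 = 144.8 km

144.8 km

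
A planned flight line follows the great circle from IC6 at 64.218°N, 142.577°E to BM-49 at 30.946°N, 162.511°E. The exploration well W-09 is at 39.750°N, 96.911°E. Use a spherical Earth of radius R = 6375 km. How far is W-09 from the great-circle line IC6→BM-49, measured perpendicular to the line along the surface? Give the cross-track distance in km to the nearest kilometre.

3935 km

δ₁₃ = central angle IC6→W-09 = 0.627526 rad  (haversine)
θ₁₃ = bearing IC6→W-09 = 249.493°,  θ₁₂ = bearing IC6→BM-49 = 149.797°
dₓₜ = R·arcsin(sin δ₁₃ · sin(θ₁₃ − θ₁₂)) = 6375·arcsin(0.58714·sin(99.696°)) = 3934.669 km
|dₓₜ| = 3934.669 km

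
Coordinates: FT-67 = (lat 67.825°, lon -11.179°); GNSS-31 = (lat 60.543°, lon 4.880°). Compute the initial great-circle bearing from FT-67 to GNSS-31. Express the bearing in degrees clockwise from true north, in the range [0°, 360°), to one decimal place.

128.7°

Δλ = 16.0590°
y = sin Δλ · cos φ₂ = 0.136037
x = cos φ₁ sin φ₂ − sin φ₁ cos φ₂ cos Δλ = -0.108982
θ = atan2(y, x) = 128.6990° → 128.6990° (mod 360°)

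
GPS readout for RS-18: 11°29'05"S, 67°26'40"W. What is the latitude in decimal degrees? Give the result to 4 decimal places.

11° + 29′/60 + 5″/3600 = 11 + 0.48333 + 0.00139 = 11.4847°

11.4847°S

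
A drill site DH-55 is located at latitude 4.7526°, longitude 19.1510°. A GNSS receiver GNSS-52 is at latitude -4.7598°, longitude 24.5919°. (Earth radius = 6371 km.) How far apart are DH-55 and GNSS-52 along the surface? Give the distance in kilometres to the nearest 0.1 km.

1218.2 km

Δφ = -9.5124°,  Δλ = 5.4409°
a = sin²(Δφ/2) + cos φ₁ cos φ₂ sin²(Δλ/2) = 0.009112
c = 2·arcsin(√a) = 0.191208 rad = 10.9554°
d = R·c = 6371 × 0.191208 = 1218.2 km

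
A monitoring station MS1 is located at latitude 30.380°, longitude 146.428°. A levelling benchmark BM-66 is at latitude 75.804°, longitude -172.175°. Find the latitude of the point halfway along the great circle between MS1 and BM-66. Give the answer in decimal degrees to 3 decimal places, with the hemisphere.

Bx = cos φ₂ cos Δλ = 0.183966,  By = cos φ₂ sin Δλ = 0.162170
φₘ = atan2(sin φ₁ + sin φ₂, √((cos φ₁ + Bx)² + By²)) = 54.32282°
λₘ = λ₁ + atan2(By, cos φ₁ + Bx) = 155.23545°

54.323°N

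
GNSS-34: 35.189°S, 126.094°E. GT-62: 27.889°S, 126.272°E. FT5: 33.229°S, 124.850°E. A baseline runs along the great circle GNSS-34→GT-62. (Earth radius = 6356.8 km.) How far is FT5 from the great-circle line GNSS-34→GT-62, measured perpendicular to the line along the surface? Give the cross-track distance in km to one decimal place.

δ₁₃ = central angle GNSS-34→FT5 = 0.038633 rad  (haversine)
θ₁₃ = bearing GNSS-34→FT5 = 331.954°,  θ₁₂ = bearing GNSS-34→GT-62 = 1.238°
dₓₜ = R·arcsin(sin δ₁₃ · sin(θ₁₃ − θ₁₂)) = 6356.8·arcsin(0.03862·sin(330.716°)) = -120.103 km
|dₓₜ| = 120.103 km

120.1 km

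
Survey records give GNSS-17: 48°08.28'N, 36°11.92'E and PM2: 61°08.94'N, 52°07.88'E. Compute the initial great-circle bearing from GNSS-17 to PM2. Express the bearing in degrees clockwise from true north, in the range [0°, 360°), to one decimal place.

GNSS-17: φ = +48.13800°, λ = +36.19867°
PM2: φ = +61.14900°, λ = +52.13133°
Δλ = 15.9327°
y = sin Δλ · cos φ₂ = 0.132459
x = cos φ₁ sin φ₂ − sin φ₁ cos φ₂ cos Δλ = 0.238943
θ = atan2(y, x) = 29.0020° → 29.0020° (mod 360°)

29.0°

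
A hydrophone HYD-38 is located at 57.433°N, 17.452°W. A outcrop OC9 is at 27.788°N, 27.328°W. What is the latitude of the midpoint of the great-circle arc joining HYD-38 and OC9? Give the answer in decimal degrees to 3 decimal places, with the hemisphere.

42.710°N

Bx = cos φ₂ cos Δλ = 0.871569,  By = cos φ₂ sin Δλ = -0.151737
φₘ = atan2(sin φ₁ + sin φ₂, √((cos φ₁ + Bx)² + By²)) = 42.71036°
λₘ = λ₁ + atan2(By, cos φ₁ + Bx) = -23.59487°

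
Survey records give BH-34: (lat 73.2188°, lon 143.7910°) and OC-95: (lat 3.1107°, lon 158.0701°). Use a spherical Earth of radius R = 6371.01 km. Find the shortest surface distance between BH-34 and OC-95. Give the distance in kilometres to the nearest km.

Δφ = -70.1081°,  Δλ = 14.2791°
a = sin²(Δφ/2) + cos φ₁ cos φ₂ sin²(Δλ/2) = 0.334330
c = 2·arcsin(√a) = 1.233073 rad = 70.6499°
d = R·c = 6371.01 × 1.233073 = 7855.9 km

7856 km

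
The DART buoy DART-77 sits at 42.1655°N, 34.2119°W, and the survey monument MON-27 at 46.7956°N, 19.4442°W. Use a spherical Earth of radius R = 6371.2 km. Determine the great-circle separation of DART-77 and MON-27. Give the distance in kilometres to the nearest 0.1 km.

Δφ = 4.6301°,  Δλ = 14.7677°
a = sin²(Δφ/2) + cos φ₁ cos φ₂ sin²(Δλ/2) = 0.010013
c = 2·arcsin(√a) = 0.200462 rad = 11.4856°
d = R·c = 6371.2 × 0.200462 = 1277.2 km

1277.2 km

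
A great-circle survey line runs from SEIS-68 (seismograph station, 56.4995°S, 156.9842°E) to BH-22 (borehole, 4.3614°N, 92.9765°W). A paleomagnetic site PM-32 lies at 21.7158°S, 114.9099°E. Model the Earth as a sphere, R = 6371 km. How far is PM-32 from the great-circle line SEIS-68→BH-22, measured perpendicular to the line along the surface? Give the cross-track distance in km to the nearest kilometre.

δ₁₃ = central angle SEIS-68→PM-32 = 0.810470 rad  (haversine)
θ₁₃ = bearing SEIS-68→PM-32 = 300.781°,  θ₁₂ = bearing SEIS-68→BH-22 = 104.539°
dₓₜ = R·arcsin(sin δ₁₃ · sin(θ₁₃ − θ₁₂)) = 6371·arcsin(0.72461·sin(196.241°)) = -1300.173 km
|dₓₜ| = 1300.173 km

1300 km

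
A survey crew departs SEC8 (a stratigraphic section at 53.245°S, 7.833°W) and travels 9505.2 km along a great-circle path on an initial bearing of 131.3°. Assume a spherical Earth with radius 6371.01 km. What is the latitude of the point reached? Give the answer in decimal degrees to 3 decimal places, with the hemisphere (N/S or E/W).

δ = d/R = 9505.2/6371.01 = 1.491946 rad
φ₂ = arcsin(sin φ₁ cos δ + cos φ₁ sin δ cos θ)
   = arcsin(-0.80120·0.07877 + 0.59839·0.99689·-0.66000) = -27.18237°
λ₂ = λ₁ + atan2(sin θ sin δ cos φ₁, cos δ − sin φ₁ sin φ₂) = 114.82429°

27.182°S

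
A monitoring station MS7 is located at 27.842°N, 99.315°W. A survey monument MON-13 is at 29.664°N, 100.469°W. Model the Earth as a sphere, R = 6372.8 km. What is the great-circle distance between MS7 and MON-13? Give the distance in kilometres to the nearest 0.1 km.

Δφ = 1.8220°,  Δλ = -1.1540°
a = sin²(Δφ/2) + cos φ₁ cos φ₂ sin²(Δλ/2) = 0.000331
c = 2·arcsin(√a) = 0.036373 rad = 2.0840°
d = R·c = 6372.8 × 0.036373 = 231.8 km

231.8 km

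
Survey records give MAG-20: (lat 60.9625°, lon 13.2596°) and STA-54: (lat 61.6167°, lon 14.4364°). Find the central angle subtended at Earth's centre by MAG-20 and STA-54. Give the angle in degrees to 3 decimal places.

Δφ = 0.6542°,  Δλ = 1.1768°
a = sin²(Δφ/2) + cos φ₁ cos φ₂ sin²(Δλ/2) = 0.000057
c = 2·arcsin(√a) = 0.015090 rad = 0.8646°

0.865°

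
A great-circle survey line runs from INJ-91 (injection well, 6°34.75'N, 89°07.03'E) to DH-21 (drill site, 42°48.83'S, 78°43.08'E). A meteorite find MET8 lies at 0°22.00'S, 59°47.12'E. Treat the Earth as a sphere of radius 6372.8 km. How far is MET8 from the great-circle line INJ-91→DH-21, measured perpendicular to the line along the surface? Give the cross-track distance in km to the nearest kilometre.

3077 km

INJ-91: φ = +6.57917°, λ = +89.11717°
DH-21: φ = -42.81383°, λ = +78.71800°
MET8: φ = -0.36667°, λ = +59.78533°
δ₁₃ = central angle INJ-91→MET8 = 0.525038 rad  (haversine)
θ₁₃ = bearing INJ-91→MET8 = 257.763°,  θ₁₂ = bearing INJ-91→DH-21 = 189.911°
dₓₜ = R·arcsin(sin δ₁₃ · sin(θ₁₃ − θ₁₂)) = 6372.8·arcsin(0.50125·sin(67.852°)) = 3076.777 km
|dₓₜ| = 3076.777 km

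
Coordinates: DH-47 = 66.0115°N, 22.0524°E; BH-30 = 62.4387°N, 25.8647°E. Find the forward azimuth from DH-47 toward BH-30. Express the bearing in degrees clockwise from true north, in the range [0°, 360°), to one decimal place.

Δλ = 3.8123°
y = sin Δλ · cos φ₂ = 0.030764
x = cos φ₁ sin φ₂ − sin φ₁ cos φ₂ cos Δλ = -0.061381
θ = atan2(y, x) = 153.3803° → 153.3803° (mod 360°)

153.4°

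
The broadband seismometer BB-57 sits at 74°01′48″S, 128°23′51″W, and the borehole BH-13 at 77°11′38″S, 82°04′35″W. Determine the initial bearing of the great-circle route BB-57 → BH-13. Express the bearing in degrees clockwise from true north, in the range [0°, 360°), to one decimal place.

BB-57: φ = -74.03000°, λ = -128.39750°
BH-13: φ = -77.19389°, λ = -82.07639°
Δλ = 46.3211°
y = sin Δλ · cos φ₂ = 0.160304
x = cos φ₁ sin φ₂ − sin φ₁ cos φ₂ cos Δλ = -0.121121
θ = atan2(y, x) = 127.0737° → 127.0737° (mod 360°)

127.1°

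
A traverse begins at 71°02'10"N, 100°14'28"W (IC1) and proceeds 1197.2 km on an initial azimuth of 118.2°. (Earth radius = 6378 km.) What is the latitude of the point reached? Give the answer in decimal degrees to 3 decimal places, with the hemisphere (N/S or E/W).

64.218°N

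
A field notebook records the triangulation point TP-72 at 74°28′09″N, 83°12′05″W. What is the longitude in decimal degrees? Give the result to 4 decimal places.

83.2014°W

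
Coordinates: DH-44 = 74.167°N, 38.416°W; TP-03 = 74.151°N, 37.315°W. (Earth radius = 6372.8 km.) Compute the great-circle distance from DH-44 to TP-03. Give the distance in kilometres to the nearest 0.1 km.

Δφ = -0.0160°,  Δλ = 1.1010°
a = sin²(Δφ/2) + cos φ₁ cos φ₂ sin²(Δλ/2) = 0.000007
c = 2·arcsin(√a) = 0.005253 rad = 0.3010°
d = R·c = 6372.8 × 0.005253 = 33.5 km

33.5 km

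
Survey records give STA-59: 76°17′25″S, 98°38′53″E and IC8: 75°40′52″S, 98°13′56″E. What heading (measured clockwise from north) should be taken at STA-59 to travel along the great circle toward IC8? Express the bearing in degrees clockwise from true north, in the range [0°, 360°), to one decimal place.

STA-59: φ = -76.29028°, λ = +98.64806°
IC8: φ = -75.68111°, λ = +98.23222°
Δλ = -0.4158°
y = sin Δλ · cos φ₂ = -0.001795
x = cos φ₁ sin φ₂ − sin φ₁ cos φ₂ cos Δλ = 0.010625
θ = atan2(y, x) = -9.5884° → 350.4116° (mod 360°)

350.4°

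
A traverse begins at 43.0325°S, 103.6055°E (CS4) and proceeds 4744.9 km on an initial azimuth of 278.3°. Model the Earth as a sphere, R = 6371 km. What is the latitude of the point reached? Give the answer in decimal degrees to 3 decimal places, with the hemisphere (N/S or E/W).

25.482°S

δ = d/R = 4744.9/6371 = 0.744765 rad
φ₂ = arcsin(sin φ₁ cos δ + cos φ₁ sin δ cos θ)
   = arcsin(-0.68241·0.73525 + 0.73097·0.67780·0.14436) = -25.48159°
λ₂ = λ₁ + atan2(sin θ sin δ cos φ₁, cos δ − sin φ₁ sin φ₂) = 55.62015°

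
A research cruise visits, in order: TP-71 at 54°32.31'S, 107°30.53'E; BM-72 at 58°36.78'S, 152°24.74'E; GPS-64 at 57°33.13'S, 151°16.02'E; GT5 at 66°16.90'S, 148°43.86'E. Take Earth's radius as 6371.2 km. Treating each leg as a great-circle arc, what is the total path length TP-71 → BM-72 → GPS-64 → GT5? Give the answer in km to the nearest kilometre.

3849 km

TP-71: φ = -54.53850°, λ = +107.50883°
BM-72: φ = -58.61300°, λ = +152.41233°
GPS-64: φ = -57.55217°, λ = +151.26700°
GT5: φ = -66.28167°, λ = +148.73100°
TP-71→BM-72: c = 0.429118 rad, d = 2734.00 km
BM-72→GPS-64: c = 0.021318 rad, d = 135.82 km
GPS-64→GT5: c = 0.153745 rad, d = 979.54 km
Total = 2734.00 + 135.82 + 979.54 = 3849.36 km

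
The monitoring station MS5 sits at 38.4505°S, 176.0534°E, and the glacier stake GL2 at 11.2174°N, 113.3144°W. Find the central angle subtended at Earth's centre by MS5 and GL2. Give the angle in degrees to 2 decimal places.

82.31°

Δφ = 49.6679°,  Δλ = 70.6322°
a = sin²(Δφ/2) + cos φ₁ cos φ₂ sin²(Δλ/2) = 0.433107
c = 2·arcsin(√a) = 1.436608 rad = 82.3116°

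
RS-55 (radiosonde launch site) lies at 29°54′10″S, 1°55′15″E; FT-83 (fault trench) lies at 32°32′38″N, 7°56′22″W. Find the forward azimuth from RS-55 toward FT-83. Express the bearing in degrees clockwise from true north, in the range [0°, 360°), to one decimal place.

350.7°

RS-55: φ = -29.90278°, λ = +1.92083°
FT-83: φ = +32.54389°, λ = -7.93944°
Δλ = -9.8603°
y = sin Δλ · cos φ₂ = -0.144357
x = cos φ₁ sin φ₂ − sin φ₁ cos φ₂ cos Δλ = 0.880373
θ = atan2(y, x) = -9.3121° → 350.6879° (mod 360°)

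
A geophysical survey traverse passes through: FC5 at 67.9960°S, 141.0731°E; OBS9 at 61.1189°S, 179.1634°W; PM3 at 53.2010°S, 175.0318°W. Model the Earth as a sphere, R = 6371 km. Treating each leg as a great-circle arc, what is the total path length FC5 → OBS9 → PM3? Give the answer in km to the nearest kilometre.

2918 km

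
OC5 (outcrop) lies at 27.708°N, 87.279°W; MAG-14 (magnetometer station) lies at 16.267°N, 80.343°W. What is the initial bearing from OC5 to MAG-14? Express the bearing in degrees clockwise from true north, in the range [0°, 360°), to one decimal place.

Δλ = 6.9360°
y = sin Δλ · cos φ₂ = 0.115926
x = cos φ₁ sin φ₂ − sin φ₁ cos φ₂ cos Δλ = -0.195092
θ = atan2(y, x) = 149.2807° → 149.2807° (mod 360°)

149.3°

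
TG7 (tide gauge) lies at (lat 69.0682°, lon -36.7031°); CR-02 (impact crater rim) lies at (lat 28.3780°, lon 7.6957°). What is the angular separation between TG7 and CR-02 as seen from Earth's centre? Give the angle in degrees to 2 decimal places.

48.05°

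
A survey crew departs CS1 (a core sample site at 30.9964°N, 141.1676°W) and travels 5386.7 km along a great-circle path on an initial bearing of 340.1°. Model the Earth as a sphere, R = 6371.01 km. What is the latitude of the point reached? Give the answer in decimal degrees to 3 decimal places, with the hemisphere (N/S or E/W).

70.867°N

δ = d/R = 5386.7/6371.01 = 0.845502 rad
φ₂ = arcsin(sin φ₁ cos δ + cos φ₁ sin δ cos θ)
   = arcsin(0.51498·0.66336 + 0.85720·0.74830·0.94029) = 70.86727°
λ₂ = λ₁ + atan2(sin θ sin δ cos φ₁, cos δ − sin φ₁ sin φ₂) = 167.83465°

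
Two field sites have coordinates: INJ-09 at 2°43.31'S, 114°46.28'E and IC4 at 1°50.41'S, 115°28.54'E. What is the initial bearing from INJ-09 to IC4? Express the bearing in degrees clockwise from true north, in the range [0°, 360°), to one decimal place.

38.6°

INJ-09: φ = -2.72183°, λ = +114.77133°
IC4: φ = -1.84017°, λ = +115.47567°
Δλ = 0.7043°
y = sin Δλ · cos φ₂ = 0.012286
x = cos φ₁ sin φ₂ − sin φ₁ cos φ₂ cos Δλ = 0.015384
θ = atan2(y, x) = 38.6127° → 38.6127° (mod 360°)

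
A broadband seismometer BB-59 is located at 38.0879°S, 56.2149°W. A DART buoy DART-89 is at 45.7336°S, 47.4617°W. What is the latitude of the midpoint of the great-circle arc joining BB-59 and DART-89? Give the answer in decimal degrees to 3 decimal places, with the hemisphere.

Bx = cos φ₂ cos Δλ = 0.689866,  By = cos φ₂ sin Δλ = 0.106220
φₘ = atan2(sin φ₁ + sin φ₂, √((cos φ₁ + Bx)² + By²)) = -41.99364°
λₘ = λ₁ + atan2(By, cos φ₁ + Bx) = -52.10131°

41.994°S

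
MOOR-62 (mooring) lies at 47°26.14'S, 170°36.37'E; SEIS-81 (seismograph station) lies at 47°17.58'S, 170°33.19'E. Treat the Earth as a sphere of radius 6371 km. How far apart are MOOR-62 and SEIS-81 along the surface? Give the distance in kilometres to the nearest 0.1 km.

MOOR-62: φ = -47.43567°, λ = +170.60617°
SEIS-81: φ = -47.29300°, λ = +170.55317°
Δφ = 0.1427°,  Δλ = -0.0530°
a = sin²(Δφ/2) + cos φ₁ cos φ₂ sin²(Δλ/2) = 0.000002
c = 2·arcsin(√a) = 0.002568 rad = 0.1471°
d = R·c = 6371 × 0.002568 = 16.4 km

16.4 km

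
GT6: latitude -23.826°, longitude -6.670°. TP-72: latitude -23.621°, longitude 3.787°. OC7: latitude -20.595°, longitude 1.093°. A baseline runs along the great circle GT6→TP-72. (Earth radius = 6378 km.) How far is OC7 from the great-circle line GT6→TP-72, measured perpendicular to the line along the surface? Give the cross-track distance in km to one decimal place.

δ₁₃ = central angle GT6→OC7 = 0.137494 rad  (haversine)
θ₁₃ = bearing GT6→OC7 = 67.299°,  θ₁₂ = bearing GT6→TP-72 = 90.885°
dₓₜ = R·arcsin(sin δ₁₃ · sin(θ₁₃ − θ₁₂)) = 6378·arcsin(0.13706·sin(-23.587°)) = -349.965 km
|dₓₜ| = 349.965 km

350.0 km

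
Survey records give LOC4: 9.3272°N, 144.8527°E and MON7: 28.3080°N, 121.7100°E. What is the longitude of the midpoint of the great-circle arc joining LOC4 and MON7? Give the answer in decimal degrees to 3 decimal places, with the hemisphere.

133.950°E

Bx = cos φ₂ cos Δλ = 0.809563,  By = cos φ₂ sin Δλ = -0.346021
φₘ = atan2(sin φ₁ + sin φ₂, √((cos φ₁ + Bx)² + By²)) = 19.17852°
λₘ = λ₁ + atan2(By, cos φ₁ + Bx) = 133.94961°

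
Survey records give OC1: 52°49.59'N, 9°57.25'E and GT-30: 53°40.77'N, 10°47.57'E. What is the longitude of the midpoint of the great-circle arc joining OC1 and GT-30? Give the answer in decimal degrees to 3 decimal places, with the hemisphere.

OC1: φ = +52.82650°, λ = +9.95417°
GT-30: φ = +53.67950°, λ = +10.79283°
Bx = cos φ₂ cos Δλ = 0.592238,  By = cos φ₂ sin Δλ = 0.008670
φₘ = atan2(sin φ₁ + sin φ₂, √((cos φ₁ + Bx)² + By²)) = 53.25374°
λₘ = λ₁ + atan2(By, cos φ₁ + Bx) = 10.36932°

10.369°E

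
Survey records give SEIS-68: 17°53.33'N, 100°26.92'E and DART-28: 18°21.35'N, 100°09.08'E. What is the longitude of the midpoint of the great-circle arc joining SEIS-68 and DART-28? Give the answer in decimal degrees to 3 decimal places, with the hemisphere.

SEIS-68: φ = +17.88883°, λ = +100.44867°
DART-28: φ = +18.35583°, λ = +100.15133°
Bx = cos φ₂ cos Δλ = 0.949106,  By = cos φ₂ sin Δλ = -0.004925
φₘ = atan2(sin φ₁ + sin φ₂, √((cos φ₁ + Bx)² + By²)) = 18.12239°
λₘ = λ₁ + atan2(By, cos φ₁ + Bx) = 100.30020°

100.300°E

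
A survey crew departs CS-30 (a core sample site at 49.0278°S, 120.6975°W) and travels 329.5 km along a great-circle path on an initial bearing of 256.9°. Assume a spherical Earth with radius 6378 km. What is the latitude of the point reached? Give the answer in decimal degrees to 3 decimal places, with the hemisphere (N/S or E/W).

49.614°S

δ = d/R = 329.5/6378 = 0.051662 rad
φ₂ = arcsin(sin φ₁ cos δ + cos φ₁ sin δ cos θ)
   = arcsin(-0.75503·0.99867 + 0.65569·0.05164·-0.22665) = -49.61383°
λ₂ = λ₁ + atan2(sin θ sin δ cos φ₁, cos δ − sin φ₁ sin φ₂) = -125.14948°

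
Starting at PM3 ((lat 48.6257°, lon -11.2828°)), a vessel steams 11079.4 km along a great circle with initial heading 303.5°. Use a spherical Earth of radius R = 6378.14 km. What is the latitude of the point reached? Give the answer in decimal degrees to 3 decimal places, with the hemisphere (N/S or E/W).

13.625°N

δ = d/R = 11079.4/6378.14 = 1.737089 rad
φ₂ = arcsin(sin φ₁ cos δ + cos φ₁ sin δ cos θ)
   = arcsin(0.75041·-0.16553 + 0.66098·0.98621·0.55194) = 13.62527°
λ₂ = λ₁ + atan2(sin θ sin δ cos φ₁, cos δ − sin φ₁ sin φ₂) = -133.48241°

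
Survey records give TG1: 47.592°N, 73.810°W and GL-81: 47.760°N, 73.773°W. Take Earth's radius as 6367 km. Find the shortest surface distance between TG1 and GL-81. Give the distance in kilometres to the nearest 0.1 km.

18.9 km

Δφ = 0.1680°,  Δλ = 0.0370°
a = sin²(Δφ/2) + cos φ₁ cos φ₂ sin²(Δλ/2) = 0.000002
c = 2·arcsin(√a) = 0.002964 rad = 0.1698°
d = R·c = 6367 × 0.002964 = 18.9 km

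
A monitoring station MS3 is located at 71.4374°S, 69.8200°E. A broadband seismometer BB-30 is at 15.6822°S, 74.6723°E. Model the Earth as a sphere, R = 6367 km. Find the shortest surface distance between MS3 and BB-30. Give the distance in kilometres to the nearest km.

Δφ = 55.7552°,  Δλ = 4.8523°
a = sin²(Δφ/2) + cos φ₁ cos φ₂ sin²(Δλ/2) = 0.219184
c = 2·arcsin(√a) = 0.974440 rad = 55.8313°
d = R·c = 6367 × 0.974440 = 6204.3 km

6204 km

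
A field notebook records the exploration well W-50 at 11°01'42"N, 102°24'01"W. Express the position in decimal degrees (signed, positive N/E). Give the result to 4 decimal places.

lat: 11.0283° N → +11.0283°
lon: 102.4003° W → -102.4003°

+11.0283°, -102.4003°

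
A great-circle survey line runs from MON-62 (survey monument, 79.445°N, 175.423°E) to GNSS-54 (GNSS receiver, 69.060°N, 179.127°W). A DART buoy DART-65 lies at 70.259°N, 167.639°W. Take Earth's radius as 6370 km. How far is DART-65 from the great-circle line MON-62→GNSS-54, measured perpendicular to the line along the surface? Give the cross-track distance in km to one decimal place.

443.5 km

δ₁₃ = central angle MON-62→DART-65 = 0.176346 rad  (haversine)
θ₁₃ = bearing MON-62→DART-65 = 145.880°,  θ₁₂ = bearing MON-62→GNSS-54 = 169.243°
dₓₜ = R·arcsin(sin δ₁₃ · sin(θ₁₃ − θ₁₂)) = 6370·arcsin(0.17543·sin(-23.363°)) = -443.511 km
|dₓₜ| = 443.511 km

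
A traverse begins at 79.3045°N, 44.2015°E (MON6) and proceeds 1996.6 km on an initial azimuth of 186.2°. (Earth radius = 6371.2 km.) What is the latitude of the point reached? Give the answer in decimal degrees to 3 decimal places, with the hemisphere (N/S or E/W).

δ = d/R = 1996.6/6371.2 = 0.313379 rad
φ₂ = arcsin(sin φ₁ cos δ + cos φ₁ sin δ cos θ)
   = arcsin(0.98263·0.95130 + 0.18559·0.30827·-0.99415) = 61.38922°
λ₂ = λ₁ + atan2(sin θ sin δ cos φ₁, cos δ − sin φ₁ sin φ₂) = 40.21468°

61.389°N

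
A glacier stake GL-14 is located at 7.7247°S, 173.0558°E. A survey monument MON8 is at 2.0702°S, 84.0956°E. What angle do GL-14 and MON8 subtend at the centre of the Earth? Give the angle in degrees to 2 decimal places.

88.69°

Δφ = 5.6545°,  Δλ = -88.9602°
a = sin²(Δφ/2) + cos φ₁ cos φ₂ sin²(Δλ/2) = 0.488587
c = 2·arcsin(√a) = 1.547968 rad = 88.6920°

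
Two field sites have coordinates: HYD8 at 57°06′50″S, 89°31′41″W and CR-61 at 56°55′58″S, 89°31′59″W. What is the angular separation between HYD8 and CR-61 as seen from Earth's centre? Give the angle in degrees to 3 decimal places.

HYD8: φ = -57.11389°, λ = -89.52806°
CR-61: φ = -56.93278°, λ = -89.53306°
Δφ = 0.1811°,  Δλ = -0.0050°
a = sin²(Δφ/2) + cos φ₁ cos φ₂ sin²(Δλ/2) = 0.000002
c = 2·arcsin(√a) = 0.003161 rad = 0.1811°

0.181°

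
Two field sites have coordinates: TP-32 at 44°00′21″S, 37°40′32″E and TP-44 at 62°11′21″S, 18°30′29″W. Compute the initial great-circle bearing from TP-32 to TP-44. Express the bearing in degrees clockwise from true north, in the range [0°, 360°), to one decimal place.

220.4°

TP-32: φ = -44.00583°, λ = +37.67556°
TP-44: φ = -62.18917°, λ = -18.50806°
Δλ = -56.1836°
y = sin Δλ · cos φ₂ = -0.387625
x = cos φ₁ sin φ₂ − sin φ₁ cos φ₂ cos Δλ = -0.455799
θ = atan2(y, x) = -139.6212° → 220.3788° (mod 360°)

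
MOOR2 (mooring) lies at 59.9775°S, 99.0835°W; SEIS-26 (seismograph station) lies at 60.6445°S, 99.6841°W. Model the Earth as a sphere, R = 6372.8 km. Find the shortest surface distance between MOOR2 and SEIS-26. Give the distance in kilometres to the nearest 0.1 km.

81.2 km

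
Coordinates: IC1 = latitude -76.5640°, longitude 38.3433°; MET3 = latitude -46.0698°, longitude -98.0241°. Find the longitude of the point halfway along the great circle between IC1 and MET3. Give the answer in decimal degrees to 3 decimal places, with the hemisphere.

81.060°W

Bx = cos φ₂ cos Δλ = -0.502145,  By = cos φ₂ sin Δλ = -0.478731
φₘ = atan2(sin φ₁ + sin φ₂, √((cos φ₁ + Bx)² + By²)) = -72.01571°
λₘ = λ₁ + atan2(By, cos φ₁ + Bx) = -81.05984°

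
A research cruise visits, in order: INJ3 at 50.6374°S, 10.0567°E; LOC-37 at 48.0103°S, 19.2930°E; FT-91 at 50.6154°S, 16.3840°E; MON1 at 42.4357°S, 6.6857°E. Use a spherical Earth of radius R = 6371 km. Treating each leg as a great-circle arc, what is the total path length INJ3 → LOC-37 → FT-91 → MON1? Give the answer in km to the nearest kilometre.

2260 km

INJ3→LOC-37: c = 0.114536 rad, d = 729.71 km
LOC-37→FT-91: c = 0.056230 rad, d = 358.24 km
FT-91→MON1: c = 0.183922 rad, d = 1171.77 km
Total = 729.71 + 358.24 + 1171.77 = 2259.72 km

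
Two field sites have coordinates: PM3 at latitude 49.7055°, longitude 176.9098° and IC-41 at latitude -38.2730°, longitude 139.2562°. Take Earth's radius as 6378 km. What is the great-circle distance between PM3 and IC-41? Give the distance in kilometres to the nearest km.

10468 km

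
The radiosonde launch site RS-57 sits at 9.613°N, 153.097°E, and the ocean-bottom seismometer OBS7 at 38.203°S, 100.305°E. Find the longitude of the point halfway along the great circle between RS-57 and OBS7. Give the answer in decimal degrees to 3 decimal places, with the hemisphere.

129.910°E

Bx = cos φ₂ cos Δλ = 0.475196,  By = cos φ₂ sin Δλ = -0.625866
φₘ = atan2(sin φ₁ + sin φ₂, √((cos φ₁ + Bx)² + By²)) = -15.85534°
λₘ = λ₁ + atan2(By, cos φ₁ + Bx) = 129.90976°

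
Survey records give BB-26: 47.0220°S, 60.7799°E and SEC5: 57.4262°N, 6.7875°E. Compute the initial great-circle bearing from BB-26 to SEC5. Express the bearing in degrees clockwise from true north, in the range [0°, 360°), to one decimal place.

Δλ = -53.9924°
y = sin Δλ · cos φ₂ = -0.435521
x = cos φ₁ sin φ₂ − sin φ₁ cos φ₂ cos Δλ = 0.806048
θ = atan2(y, x) = -28.3831° → 331.6169° (mod 360°)

331.6°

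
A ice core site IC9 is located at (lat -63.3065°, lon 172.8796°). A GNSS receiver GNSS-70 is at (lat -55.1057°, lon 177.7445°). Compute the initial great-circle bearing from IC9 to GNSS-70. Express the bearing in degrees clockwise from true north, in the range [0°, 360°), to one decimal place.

Δλ = 4.8649°
y = sin Δλ · cos φ₂ = 0.048515
x = cos φ₁ sin φ₂ − sin φ₁ cos φ₂ cos Δλ = 0.140802
θ = atan2(y, x) = 19.0120° → 19.0120° (mod 360°)

19.0°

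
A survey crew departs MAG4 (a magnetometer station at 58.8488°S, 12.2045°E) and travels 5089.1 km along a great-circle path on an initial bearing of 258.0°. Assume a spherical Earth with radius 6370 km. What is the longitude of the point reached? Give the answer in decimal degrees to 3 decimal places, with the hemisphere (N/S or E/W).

59.386°W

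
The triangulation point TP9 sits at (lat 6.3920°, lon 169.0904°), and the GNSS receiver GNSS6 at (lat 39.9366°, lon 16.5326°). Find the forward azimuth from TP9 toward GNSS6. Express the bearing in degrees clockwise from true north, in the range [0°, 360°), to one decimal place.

Δλ = -152.5578°
y = sin Δλ · cos φ₂ = -0.353362
x = cos φ₁ sin φ₂ − sin φ₁ cos φ₂ cos Δλ = 0.713707
θ = atan2(y, x) = -26.3404° → 333.6596° (mod 360°)

333.7°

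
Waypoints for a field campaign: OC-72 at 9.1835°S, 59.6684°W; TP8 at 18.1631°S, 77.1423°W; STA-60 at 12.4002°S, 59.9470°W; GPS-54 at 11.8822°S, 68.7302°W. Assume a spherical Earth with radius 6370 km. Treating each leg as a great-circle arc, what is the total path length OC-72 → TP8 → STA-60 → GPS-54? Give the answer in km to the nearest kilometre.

OC-72→TP8: c = 0.334851 rad, d = 2133.00 km
TP8→STA-60: c = 0.306265 rad, d = 1950.91 km
STA-60→GPS-54: c = 0.150132 rad, d = 956.34 km
Total = 2133.00 + 1950.91 + 956.34 = 5040.25 km

5040 km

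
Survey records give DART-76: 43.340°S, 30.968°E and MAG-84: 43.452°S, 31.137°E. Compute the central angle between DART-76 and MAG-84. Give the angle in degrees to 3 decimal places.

0.166°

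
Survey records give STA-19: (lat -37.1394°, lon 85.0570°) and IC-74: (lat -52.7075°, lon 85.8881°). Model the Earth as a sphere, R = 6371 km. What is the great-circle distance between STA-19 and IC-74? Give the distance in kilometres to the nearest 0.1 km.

1732.3 km

Δφ = -15.5681°,  Δλ = 0.8311°
a = sin²(Δφ/2) + cos φ₁ cos φ₂ sin²(Δλ/2) = 0.018369
c = 2·arcsin(√a) = 0.271904 rad = 15.5789°
d = R·c = 6371 × 0.271904 = 1732.3 km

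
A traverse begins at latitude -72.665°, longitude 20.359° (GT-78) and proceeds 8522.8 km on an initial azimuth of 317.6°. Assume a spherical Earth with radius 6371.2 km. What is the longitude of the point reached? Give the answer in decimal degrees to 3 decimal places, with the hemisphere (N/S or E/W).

20.643°W

δ = d/R = 8522.8/6371.2 = 1.337707 rad
φ₂ = arcsin(sin φ₁ cos δ + cos φ₁ sin δ cos θ)
   = arcsin(-0.95458·0.23098 + 0.29796·0.97296·0.73846) = -0.36750°
λ₂ = λ₁ + atan2(sin θ sin δ cos φ₁, cos δ − sin φ₁ sin φ₂) = -20.64267°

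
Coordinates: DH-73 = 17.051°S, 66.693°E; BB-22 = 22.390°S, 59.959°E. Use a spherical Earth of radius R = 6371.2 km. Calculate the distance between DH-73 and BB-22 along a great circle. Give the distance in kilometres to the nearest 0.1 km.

921.3 km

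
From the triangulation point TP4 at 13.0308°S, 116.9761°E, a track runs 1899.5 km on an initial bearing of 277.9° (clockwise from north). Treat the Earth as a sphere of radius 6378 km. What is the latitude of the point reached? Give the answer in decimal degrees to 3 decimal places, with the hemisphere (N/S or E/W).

10.152°S

δ = d/R = 1899.5/6378 = 0.297821 rad
φ₂ = arcsin(sin φ₁ cos δ + cos φ₁ sin δ cos θ)
   = arcsin(-0.22547·0.95598 + 0.97425·0.29344·0.13744) = -10.15177°
λ₂ = λ₁ + atan2(sin θ sin δ cos φ₁, cos δ − sin φ₁ sin φ₂) = 99.80205°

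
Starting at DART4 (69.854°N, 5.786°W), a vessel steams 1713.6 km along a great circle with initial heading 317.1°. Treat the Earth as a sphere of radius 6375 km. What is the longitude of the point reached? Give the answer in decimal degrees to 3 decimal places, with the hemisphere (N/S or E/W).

56.215°W

δ = d/R = 1713.6/6375 = 0.268800 rad
φ₂ = arcsin(sin φ₁ cos δ + cos φ₁ sin δ cos θ)
   = arcsin(0.93882·0.96409 + 0.34441·0.26557·0.73254) = 76.43617°
λ₂ = λ₁ + atan2(sin θ sin δ cos φ₁, cos δ − sin φ₁ sin φ₂) = -56.21472°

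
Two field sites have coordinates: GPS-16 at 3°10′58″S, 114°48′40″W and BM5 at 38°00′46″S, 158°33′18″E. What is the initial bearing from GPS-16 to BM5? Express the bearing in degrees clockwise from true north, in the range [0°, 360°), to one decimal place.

232.1°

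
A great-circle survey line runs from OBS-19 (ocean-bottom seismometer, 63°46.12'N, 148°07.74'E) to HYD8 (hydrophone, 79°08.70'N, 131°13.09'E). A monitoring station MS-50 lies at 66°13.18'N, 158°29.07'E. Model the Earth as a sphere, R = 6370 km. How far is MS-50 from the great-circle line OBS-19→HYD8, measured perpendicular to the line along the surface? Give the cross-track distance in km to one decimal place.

OBS-19: φ = +63.76867°, λ = +148.12900°
HYD8: φ = +79.14500°, λ = +131.21817°
MS-50: φ = +66.21967°, λ = +158.48450°
δ₁₃ = central angle OBS-19→MS-50 = 0.087411 rad  (haversine)
θ₁₃ = bearing OBS-19→MS-50 = 56.127°,  θ₁₂ = bearing OBS-19→HYD8 = 348.632°
dₓₜ = R·arcsin(sin δ₁₃ · sin(θ₁₃ − θ₁₂)) = 6370·arcsin(0.08730·sin(-292.505°)) = 514.310 km
|dₓₜ| = 514.310 km

514.3 km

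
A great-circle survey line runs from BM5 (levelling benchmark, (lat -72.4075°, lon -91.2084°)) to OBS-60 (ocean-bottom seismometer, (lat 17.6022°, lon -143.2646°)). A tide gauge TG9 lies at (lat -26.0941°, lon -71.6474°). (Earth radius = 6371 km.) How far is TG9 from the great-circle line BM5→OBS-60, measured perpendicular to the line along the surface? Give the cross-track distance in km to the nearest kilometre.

δ₁₃ = central angle BM5→TG9 = 0.829767 rad  (haversine)
θ₁₃ = bearing BM5→TG9 = 24.051°,  θ₁₂ = bearing BM5→OBS-60 = 310.854°
dₓₜ = R·arcsin(sin δ₁₃ · sin(θ₁₃ − θ₁₂)) = 6371·arcsin(0.73777·sin(-286.803°)) = 4996.278 km
|dₓₜ| = 4996.278 km

4996 km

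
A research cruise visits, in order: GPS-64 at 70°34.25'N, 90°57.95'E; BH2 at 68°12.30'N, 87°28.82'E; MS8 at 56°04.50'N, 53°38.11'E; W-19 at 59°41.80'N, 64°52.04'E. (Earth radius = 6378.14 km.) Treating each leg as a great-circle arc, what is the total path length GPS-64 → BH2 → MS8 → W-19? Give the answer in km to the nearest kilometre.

3245 km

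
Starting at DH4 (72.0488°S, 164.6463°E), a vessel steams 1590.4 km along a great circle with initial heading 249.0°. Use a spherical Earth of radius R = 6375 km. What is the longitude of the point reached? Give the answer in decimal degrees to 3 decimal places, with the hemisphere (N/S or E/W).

117.587°E

δ = d/R = 1590.4/6375 = 0.249475 rad
φ₂ = arcsin(sin φ₁ cos δ + cos φ₁ sin δ cos θ)
   = arcsin(-0.95132·0.96904 + 0.30821·0.24689·-0.35837) = -71.64772°
λ₂ = λ₁ + atan2(sin θ sin δ cos φ₁, cos δ − sin φ₁ sin φ₂) = 117.58673°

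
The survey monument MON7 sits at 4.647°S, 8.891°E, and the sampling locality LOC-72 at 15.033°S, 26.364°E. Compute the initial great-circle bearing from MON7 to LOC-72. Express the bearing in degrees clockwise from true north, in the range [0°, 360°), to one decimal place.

122.4°

Δλ = 17.4730°
y = sin Δλ · cos φ₂ = 0.289981
x = cos φ₁ sin φ₂ − sin φ₁ cos φ₂ cos Δλ = -0.183889
θ = atan2(y, x) = 122.3805° → 122.3805° (mod 360°)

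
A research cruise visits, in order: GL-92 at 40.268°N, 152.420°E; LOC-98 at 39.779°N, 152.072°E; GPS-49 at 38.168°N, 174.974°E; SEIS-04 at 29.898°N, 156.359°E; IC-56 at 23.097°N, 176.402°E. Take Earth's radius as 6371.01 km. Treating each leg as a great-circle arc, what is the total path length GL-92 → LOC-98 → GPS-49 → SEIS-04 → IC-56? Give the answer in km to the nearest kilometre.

GL-92→LOC-98: c = 0.009720 rad, d = 61.92 km
LOC-98→GPS-49: c = 0.311170 rad, d = 1982.47 km
GPS-49→SEIS-04: c = 0.304674 rad, d = 1941.08 km
SEIS-04→IC-56: c = 0.334215 rad, d = 2129.29 km
Total = 61.92 + 1982.47 + 1941.08 + 2129.29 = 6114.76 km

6115 km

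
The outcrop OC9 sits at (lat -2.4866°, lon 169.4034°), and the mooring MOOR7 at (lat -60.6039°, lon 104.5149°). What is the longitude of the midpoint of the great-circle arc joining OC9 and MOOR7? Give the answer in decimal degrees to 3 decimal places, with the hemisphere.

Bx = cos φ₂ cos Δλ = 0.208305,  By = cos φ₂ sin Δλ = -0.444452
φₘ = atan2(sin φ₁ + sin φ₂, √((cos φ₁ + Bx)² + By²)) = -35.40931°
λₘ = λ₁ + atan2(By, cos φ₁ + Bx) = 149.19386°

149.194°E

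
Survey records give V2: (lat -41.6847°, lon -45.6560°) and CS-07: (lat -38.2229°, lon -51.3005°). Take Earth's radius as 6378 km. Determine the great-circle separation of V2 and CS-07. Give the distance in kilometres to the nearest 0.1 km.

Δφ = 3.4618°,  Δλ = -5.6445°
a = sin²(Δφ/2) + cos φ₁ cos φ₂ sin²(Δλ/2) = 0.002335
c = 2·arcsin(√a) = 0.096676 rad = 5.5391°
d = R·c = 6378 × 0.096676 = 616.6 km

616.6 km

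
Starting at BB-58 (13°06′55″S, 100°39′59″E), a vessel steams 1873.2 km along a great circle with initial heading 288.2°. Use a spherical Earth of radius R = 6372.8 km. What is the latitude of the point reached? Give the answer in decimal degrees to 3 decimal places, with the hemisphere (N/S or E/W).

BB-58: φ = -13.11528°, λ = +100.66639°
δ = d/R = 1873.2/6372.8 = 0.293937 rad
φ₂ = arcsin(sin φ₁ cos δ + cos φ₁ sin δ cos θ)
   = arcsin(-0.22691·0.95711 + 0.97392·0.28972·0.31233) = -7.41464°
λ₂ = λ₁ + atan2(sin θ sin δ cos φ₁, cos δ − sin φ₁ sin φ₂) = 84.55242°

7.415°S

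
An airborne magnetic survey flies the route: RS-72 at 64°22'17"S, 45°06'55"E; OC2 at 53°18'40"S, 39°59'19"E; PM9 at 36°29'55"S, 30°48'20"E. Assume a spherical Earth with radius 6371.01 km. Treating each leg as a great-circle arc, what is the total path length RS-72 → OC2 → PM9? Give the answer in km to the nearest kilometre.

RS-72: φ = -64.37139°, λ = +45.11528°
OC2: φ = -53.31111°, λ = +39.98861°
PM9: φ = -36.49861°, λ = +30.80556°
RS-72→OC2: c = 0.198355 rad, d = 1263.72 km
OC2→PM9: c = 0.314016 rad, d = 2000.60 km
Total = 1263.72 + 2000.60 = 3264.32 km

3264 km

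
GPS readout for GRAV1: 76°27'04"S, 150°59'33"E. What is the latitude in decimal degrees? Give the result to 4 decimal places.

76° + 27′/60 + 4″/3600 = 76 + 0.45000 + 0.00111 = 76.4511°

76.4511°S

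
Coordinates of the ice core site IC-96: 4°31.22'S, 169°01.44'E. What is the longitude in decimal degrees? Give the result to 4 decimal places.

169.0240°E

169° + 1.44′/60 = 169 + 0.02400 = 169.0240°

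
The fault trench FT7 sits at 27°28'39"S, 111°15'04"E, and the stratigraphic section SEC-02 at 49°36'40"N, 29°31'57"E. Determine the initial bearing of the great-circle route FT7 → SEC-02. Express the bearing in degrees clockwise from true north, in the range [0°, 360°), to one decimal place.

318.3°

FT7: φ = -27.47750°, λ = +111.25111°
SEC-02: φ = +49.61111°, λ = +29.53250°
Δλ = -81.7186°
y = sin Δλ · cos φ₂ = -0.641216
x = cos φ₁ sin φ₂ − sin φ₁ cos φ₂ cos Δλ = 0.718805
θ = atan2(y, x) = -41.7348° → 318.2652° (mod 360°)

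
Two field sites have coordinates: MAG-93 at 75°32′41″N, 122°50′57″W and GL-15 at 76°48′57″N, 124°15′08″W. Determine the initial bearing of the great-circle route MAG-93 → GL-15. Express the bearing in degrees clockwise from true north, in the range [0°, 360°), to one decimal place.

MAG-93: φ = +75.54472°, λ = -122.84917°
GL-15: φ = +76.81583°, λ = -124.25222°
Δλ = -1.4031°
y = sin Δλ · cos φ₂ = -0.005585
x = cos φ₁ sin φ₂ − sin φ₁ cos φ₂ cos Δλ = 0.022249
θ = atan2(y, x) = -14.0903° → 345.9097° (mod 360°)

345.9°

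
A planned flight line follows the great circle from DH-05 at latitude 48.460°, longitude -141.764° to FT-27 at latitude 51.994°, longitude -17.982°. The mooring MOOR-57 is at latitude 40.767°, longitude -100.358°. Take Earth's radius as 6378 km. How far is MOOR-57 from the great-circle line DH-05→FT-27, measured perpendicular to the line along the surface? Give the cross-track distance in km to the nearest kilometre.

δ₁₃ = central angle DH-05→MOOR-57 = 0.524730 rad  (haversine)
θ₁₃ = bearing DH-05→MOOR-57 = 89.104°,  θ₁₂ = bearing DH-05→FT-27 = 33.311°
dₓₜ = R·arcsin(sin δ₁₃ · sin(θ₁₃ − θ₁₂)) = 6378·arcsin(0.50098·sin(55.793°)) = 2724.628 km
|dₓₜ| = 2724.628 km

2725 km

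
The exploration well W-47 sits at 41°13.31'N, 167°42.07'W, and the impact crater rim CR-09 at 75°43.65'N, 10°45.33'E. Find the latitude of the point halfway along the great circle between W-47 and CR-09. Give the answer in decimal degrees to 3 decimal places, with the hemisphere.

72.743°N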